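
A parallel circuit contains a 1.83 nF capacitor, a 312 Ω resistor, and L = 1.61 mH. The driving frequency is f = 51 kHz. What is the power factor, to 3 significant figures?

ω = 2πf = 320400 rad/s
X_L = ωL = 516 Ω
X_C = 1/(ωC) = 1710 Ω
Parallel: admittances add. Y = 1/R + 1/(jωL) + jωC
Y = (0.00321 − j0.00135) S
|Y| = 0.00348 S → |Z| = 1/|Y| = 287 Ω, ∠Z = −∠Y = 22.9°
cos φ = cos(22.9°) = 0.921

0.921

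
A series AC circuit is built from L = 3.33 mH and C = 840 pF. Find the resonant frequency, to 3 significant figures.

95.2 kHz

ω₀ = 1/√(LC) = 1/√(0.00333 × 8.4e-10) = 597900 rad/s
f₀ = ω₀/(2π) = 95.2 kHz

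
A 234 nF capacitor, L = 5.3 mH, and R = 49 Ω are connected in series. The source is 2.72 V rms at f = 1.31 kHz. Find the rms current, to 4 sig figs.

ω = 2πf = 8231 rad/s
X_L = ωL = 43.62 Ω
X_C = 1/(ωC) = 519.2 Ω
Net reactance X = X_L − X_C = -475.6 Ω
Z = 49.00 − j475.6 Ω
|Z| = √(49.00² + 475.6²) = 478.1 Ω
I = V/|Z| = 2.72/478.1 = 5.689 mA

5.689 mA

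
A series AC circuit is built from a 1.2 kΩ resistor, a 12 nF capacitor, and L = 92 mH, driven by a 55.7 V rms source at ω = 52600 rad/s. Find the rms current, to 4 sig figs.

X_L = ωL = 4839 Ω
X_C = 1/(ωC) = 1584 Ω
Net reactance X = X_L − X_C = 3255 Ω
Z = 1200 + j3255 Ω
|Z| = √(1200² + 3255²) = 3469 Ω
I = V/|Z| = 55.7/3469 = 16.06 mA

16.06 mA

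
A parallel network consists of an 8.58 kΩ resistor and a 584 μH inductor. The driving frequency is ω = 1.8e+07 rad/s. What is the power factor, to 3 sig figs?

0.775

X_L = ωL = 10500 Ω
Parallel: admittances add. Y = 1/R + 1/(jωL)
Y = (0.000117 − j9.51e-05) S
|Y| = 0.000150 S → |Z| = 1/|Y| = 6650 Ω, ∠Z = −∠Y = 39.2°
cos φ = cos(39.2°) = 0.775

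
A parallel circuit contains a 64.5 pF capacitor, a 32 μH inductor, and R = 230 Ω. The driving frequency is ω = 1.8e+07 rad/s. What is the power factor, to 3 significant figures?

X_L = ωL = 576 Ω
X_C = 1/(ωC) = 861 Ω
Parallel: admittances add. Y = 1/R + 1/(jωL) + jωC
Y = (0.00435 − j0.000575) S
|Y| = 0.00439 S → |Z| = 1/|Y| = 228 Ω, ∠Z = −∠Y = 7.54°
cos φ = cos(7.54°) = 0.991

0.991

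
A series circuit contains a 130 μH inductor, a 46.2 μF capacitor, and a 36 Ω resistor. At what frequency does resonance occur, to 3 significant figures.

ω₀ = 1/√(LC) = 1/√(0.00013 × 4.62e-05) = 12900 rad/s
f₀ = ω₀/(2π) = 2.05 kHz

2.05 kHz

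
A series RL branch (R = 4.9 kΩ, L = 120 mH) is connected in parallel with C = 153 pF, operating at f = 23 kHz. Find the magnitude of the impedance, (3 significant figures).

28800 Ω

ω = 2πf = 144500 rad/s
X_L = ωL = 17300 Ω
X_C = 1/(ωC) = 45200 Ω
Branch 1 (R+jX_L): Z₁ = 4900 + j17300 Ω, |Z₁| = 18000 Ω
Branch 2 (−jX_C): Z₂ = −j45200 Ω
Parallel: Z = Z₁Z₂/(Z₁+Z₂), |Z| = 28800 Ω, ∠Z = 64.3°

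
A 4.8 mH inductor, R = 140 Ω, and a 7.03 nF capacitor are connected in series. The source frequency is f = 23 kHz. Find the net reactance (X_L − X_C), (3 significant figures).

ω = 2πf = 144500 rad/s
X_L = ωL = 694 Ω
X_C = 1/(ωC) = 984 Ω
X = 694 − 984 = -291 Ω

-291 Ω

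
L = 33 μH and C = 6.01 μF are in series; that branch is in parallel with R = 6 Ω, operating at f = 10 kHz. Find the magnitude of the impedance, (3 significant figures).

0.572 Ω

ω = 2πf = 62830 rad/s
X_L = ωL = 2.07 Ω
X_C = 1/(ωC) = 2.65 Ω
Branch 1: Z₁ = R = 6.00 Ω
Branch 2 (series LC): Z₂ = j(X_L − X_C) = −j0.575 Ω
Parallel: Z = Z₁Z₂/(Z₁+Z₂), |Z| = 0.572 Ω, ∠Z = -84.5°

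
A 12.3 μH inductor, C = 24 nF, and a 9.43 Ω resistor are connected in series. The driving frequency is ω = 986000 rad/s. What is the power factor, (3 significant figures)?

X_L = ωL = 12.1 Ω
X_C = 1/(ωC) = 42.3 Ω
Net reactance X = X_L − X_C = -30.1 Ω
Z = 9.43 − j30.1 Ω
|Z| = √(9.43² + 30.1²) = 31.6 Ω
∠Z = arctan(-30.1/9.43) = -72.6°
cos φ = cos(-72.6°) = 0.299

0.299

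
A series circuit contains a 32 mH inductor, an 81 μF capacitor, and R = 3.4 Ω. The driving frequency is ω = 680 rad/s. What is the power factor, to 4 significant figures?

0.6862

X_L = ωL = 21.76 Ω
X_C = 1/(ωC) = 18.16 Ω
Net reactance X = X_L − X_C = 3.605 Ω
Z = 3.400 + j3.605 Ω
|Z| = √(3.400² + 3.605²) = 4.955 Ω
∠Z = arctan(3.605/3.400) = 46.67°
cos φ = cos(46.67°) = 0.6862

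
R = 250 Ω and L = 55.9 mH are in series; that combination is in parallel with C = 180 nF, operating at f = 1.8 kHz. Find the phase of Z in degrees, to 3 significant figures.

-51.0°

ω = 2πf = 11310 rad/s
X_L = ωL = 632 Ω
X_C = 1/(ωC) = 491 Ω
Branch 1 (R+jX_L): Z₁ = 250 + j632 Ω, |Z₁| = 680 Ω
Branch 2 (−jX_C): Z₂ = −j491 Ω
Parallel: Z = Z₁Z₂/(Z₁+Z₂), |Z| = 1160 Ω, ∠Z = -51.0°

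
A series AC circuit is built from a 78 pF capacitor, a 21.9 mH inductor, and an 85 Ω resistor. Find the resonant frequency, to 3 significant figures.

122 kHz

ω₀ = 1/√(LC) = 1/√(0.0219 × 7.8e-11) = 765100 rad/s
f₀ = ω₀/(2π) = 122 kHz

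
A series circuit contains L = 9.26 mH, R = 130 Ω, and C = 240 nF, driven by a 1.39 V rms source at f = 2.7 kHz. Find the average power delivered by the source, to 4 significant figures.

ω = 2πf = 16960 rad/s
X_L = ωL = 157.1 Ω
X_C = 1/(ωC) = 245.6 Ω
Net reactance X = X_L − X_C = -88.52 Ω
Z = 130.0 − j88.52 Ω
|Z| = √(130.0² + 88.52²) = 157.3 Ω
∠Z = arctan(-88.52/130.0) = -34.25°
I = V/|Z| = 8.838 mA
P = VI cos φ = 1.39 × 0.008838 × cos(-34.25°) = 10.15 mW

10.15 mW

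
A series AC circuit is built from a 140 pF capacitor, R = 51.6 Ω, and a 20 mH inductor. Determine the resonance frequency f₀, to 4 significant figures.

95.11 kHz

ω₀ = 1/√(LC) = 1/√(0.02 × 1.4e-10) = 597600 rad/s
f₀ = ω₀/(2π) = 95.11 kHz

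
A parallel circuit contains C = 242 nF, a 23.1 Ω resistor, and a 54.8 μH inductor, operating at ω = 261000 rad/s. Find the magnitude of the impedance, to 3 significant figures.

X_L = ωL = 14.3 Ω
X_C = 1/(ωC) = 15.8 Ω
Parallel: admittances add. Y = 1/R + 1/(jωL) + jωC
Y = (0.0433 − j0.00675) S
|Y| = 0.0438 S → |Z| = 1/|Y| = 22.8 Ω, ∠Z = −∠Y = 8.87°

22.8 Ω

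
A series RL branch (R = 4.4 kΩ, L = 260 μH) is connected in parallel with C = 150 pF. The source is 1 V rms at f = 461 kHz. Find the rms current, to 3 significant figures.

ω = 2πf = 2.897e+06 rad/s
X_L = ωL = 753 Ω
X_C = 1/(ωC) = 2300 Ω
Branch 1 (R+jX_L): Z₁ = 4400 + j753 Ω, |Z₁| = 4460 Ω
Branch 2 (−jX_C): Z₂ = −j2300 Ω
Parallel: Z = Z₁Z₂/(Z₁+Z₂), |Z| = 2200 Ω, ∠Z = -60.9°
I = V/|Z| = 1/2200 = 454 μA

454 μA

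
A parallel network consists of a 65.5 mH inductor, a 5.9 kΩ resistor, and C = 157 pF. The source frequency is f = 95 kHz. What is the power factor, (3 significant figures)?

0.928

ω = 2πf = 596900 rad/s
X_L = ωL = 39100 Ω
X_C = 1/(ωC) = 10700 Ω
Parallel: admittances add. Y = 1/R + 1/(jωL) + jωC
Y = (0.000169 + j6.81e-05) S
|Y| = 0.000183 S → |Z| = 1/|Y| = 5470 Ω, ∠Z = −∠Y = -21.9°
cos φ = cos(-21.9°) = 0.928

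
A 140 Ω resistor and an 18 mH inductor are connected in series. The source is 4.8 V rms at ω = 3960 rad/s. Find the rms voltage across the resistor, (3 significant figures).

4.28 V

X_L = ωL = 71.3 Ω
Z = 140 + j71.3 Ω
|Z| = √(140² + 71.3²) = 157 Ω
I = V/|Z| = 30.6 mA
V_R = I·|Z_R| = 0.0306 × 140 = 4.28 V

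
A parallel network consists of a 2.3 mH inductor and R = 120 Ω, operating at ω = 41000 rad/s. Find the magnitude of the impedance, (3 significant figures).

X_L = ωL = 94.3 Ω
Parallel: admittances add. Y = 1/R + 1/(jωL)
Y = (0.00833 − j0.0106) S
|Y| = 0.0135 S → |Z| = 1/|Y| = 74.1 Ω, ∠Z = −∠Y = 51.8°

74.1 Ω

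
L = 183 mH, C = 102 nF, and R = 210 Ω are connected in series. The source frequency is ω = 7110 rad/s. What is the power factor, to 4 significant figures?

0.9378

X_L = ωL = 1301 Ω
X_C = 1/(ωC) = 1379 Ω
Net reactance X = X_L − X_C = -77.76 Ω
Z = 210.0 − j77.76 Ω
|Z| = √(210.0² + 77.76²) = 223.9 Ω
∠Z = arctan(-77.76/210.0) = -20.32°
cos φ = cos(-20.32°) = 0.9378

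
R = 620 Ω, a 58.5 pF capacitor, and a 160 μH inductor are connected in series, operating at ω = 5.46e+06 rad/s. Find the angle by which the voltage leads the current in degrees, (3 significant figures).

X_L = ωL = 874 Ω
X_C = 1/(ωC) = 3130 Ω
Net reactance X = X_L − X_C = -2260 Ω
Z = 620 − j2260 Ω
|Z| = √(620² + 2260²) = 2340 Ω
∠Z = arctan(-2260/620) = -74.6°

-74.6°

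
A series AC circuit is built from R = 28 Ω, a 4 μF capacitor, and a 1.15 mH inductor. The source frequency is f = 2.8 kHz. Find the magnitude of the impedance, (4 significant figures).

28.64 Ω

ω = 2πf = 17590 rad/s
X_L = ωL = 20.23 Ω
X_C = 1/(ωC) = 14.21 Ω
Net reactance X = X_L − X_C = 6.022 Ω
Z = 28.00 + j6.022 Ω
|Z| = √(28.00² + 6.022²) = 28.64 Ω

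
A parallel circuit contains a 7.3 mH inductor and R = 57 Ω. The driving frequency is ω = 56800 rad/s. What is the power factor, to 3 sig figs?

0.991

X_L = ωL = 415 Ω
Parallel: admittances add. Y = 1/R + 1/(jωL)
Y = (0.0175 − j0.00241) S
|Y| = 0.0177 S → |Z| = 1/|Y| = 56.5 Ω, ∠Z = −∠Y = 7.83°
cos φ = cos(7.83°) = 0.991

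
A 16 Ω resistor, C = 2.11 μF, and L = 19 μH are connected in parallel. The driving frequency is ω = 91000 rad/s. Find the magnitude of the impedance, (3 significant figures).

X_L = ωL = 1.73 Ω
X_C = 1/(ωC) = 5.21 Ω
Parallel: admittances add. Y = 1/R + 1/(jωL) + jωC
Y = (0.0625 − j0.386) S
|Y| = 0.391 S → |Z| = 1/|Y| = 2.56 Ω, ∠Z = −∠Y = 80.8°

2.56 Ω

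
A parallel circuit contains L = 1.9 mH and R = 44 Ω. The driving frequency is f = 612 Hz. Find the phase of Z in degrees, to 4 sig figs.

ω = 2πf = 3845 rad/s
X_L = ωL = 7.306 Ω
Parallel: admittances add. Y = 1/R + 1/(jωL)
Y = (0.02273 − j0.1369) S
|Y| = 0.1387 S → |Z| = 1/|Y| = 7.207 Ω, ∠Z = −∠Y = 80.57°

80.57°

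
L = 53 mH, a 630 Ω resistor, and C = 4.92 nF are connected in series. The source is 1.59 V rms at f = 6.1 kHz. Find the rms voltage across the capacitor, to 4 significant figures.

2.531 V

ω = 2πf = 38330 rad/s
X_L = ωL = 2031 Ω
X_C = 1/(ωC) = 5303 Ω
Net reactance X = X_L − X_C = -3272 Ω
Z = 630.0 − j3272 Ω
|Z| = √(630.0² + 3272²) = 3332 Ω
I = V/|Z| = 477.2 μA
V_C = I·|Z_C| = 0.0004772 × 5303 = 2.531 V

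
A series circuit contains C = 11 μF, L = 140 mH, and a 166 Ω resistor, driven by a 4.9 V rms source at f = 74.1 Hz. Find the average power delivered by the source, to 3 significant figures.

89.6 mW

ω = 2πf = 465.6 rad/s
X_L = ωL = 65.2 Ω
X_C = 1/(ωC) = 195 Ω
Net reactance X = X_L − X_C = -130 Ω
Z = 166 − j130 Ω
|Z| = √(166² + 130²) = 211 Ω
∠Z = arctan(-130/166) = -38.1°
I = V/|Z| = 23.2 mA
P = VI cos φ = 4.9 × 0.0232 × cos(-38.1°) = 89.6 mW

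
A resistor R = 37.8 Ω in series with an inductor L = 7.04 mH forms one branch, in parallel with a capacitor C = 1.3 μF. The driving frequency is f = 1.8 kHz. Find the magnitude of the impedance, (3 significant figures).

ω = 2πf = 11310 rad/s
X_L = ωL = 79.6 Ω
X_C = 1/(ωC) = 68.0 Ω
Branch 1 (R+jX_L): Z₁ = 37.8 + j79.6 Ω, |Z₁| = 88.1 Ω
Branch 2 (−jX_C): Z₂ = −j68.0 Ω
Parallel: Z = Z₁Z₂/(Z₁+Z₂), |Z| = 152 Ω, ∠Z = -42.5°

152 Ω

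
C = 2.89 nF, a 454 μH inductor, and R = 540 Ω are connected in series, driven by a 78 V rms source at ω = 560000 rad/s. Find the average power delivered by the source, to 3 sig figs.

7.75 W

X_L = ωL = 254 Ω
X_C = 1/(ωC) = 618 Ω
Net reactance X = X_L − X_C = -364 Ω
Z = 540 − j364 Ω
|Z| = √(540² + 364²) = 651 Ω
∠Z = arctan(-364/540) = -34.0°
I = V/|Z| = 120 mA
P = VI cos φ = 78 × 0.120 × cos(-34.0°) = 7.75 W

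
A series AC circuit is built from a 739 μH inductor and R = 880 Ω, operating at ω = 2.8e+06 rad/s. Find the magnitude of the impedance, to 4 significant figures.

X_L = ωL = 2069 Ω
Z = 880.0 + j2069 Ω
|Z| = √(880.0² + 2069²) = 2249 Ω

2249 Ω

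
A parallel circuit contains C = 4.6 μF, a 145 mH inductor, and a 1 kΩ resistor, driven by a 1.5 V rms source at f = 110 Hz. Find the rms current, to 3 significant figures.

10.3 mA

ω = 2πf = 691.2 rad/s
X_L = ωL = 100 Ω
X_C = 1/(ωC) = 315 Ω
Parallel: admittances add. Y = 1/R + 1/(jωL) + jωC
Y = (0.00100 − j0.00680) S
|Y| = 0.00687 S → |Z| = 1/|Y| = 146 Ω, ∠Z = −∠Y = 81.6°
I = V/|Z| = 1.5/146 = 10.3 mA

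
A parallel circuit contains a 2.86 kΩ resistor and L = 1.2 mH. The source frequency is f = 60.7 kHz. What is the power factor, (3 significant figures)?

ω = 2πf = 381400 rad/s
X_L = ωL = 458 Ω
Parallel: admittances add. Y = 1/R + 1/(jωL)
Y = (0.000350 − j0.00218) S
|Y| = 0.00221 S → |Z| = 1/|Y| = 452 Ω, ∠Z = −∠Y = 80.9°
cos φ = cos(80.9°) = 0.158

0.158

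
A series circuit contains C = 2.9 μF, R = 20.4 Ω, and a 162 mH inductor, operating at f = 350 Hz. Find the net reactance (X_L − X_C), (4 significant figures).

ω = 2πf = 2199 rad/s
X_L = ωL = 356.3 Ω
X_C = 1/(ωC) = 156.8 Ω
X = 356.3 − 156.8 = 199.5 Ω

199.5 Ω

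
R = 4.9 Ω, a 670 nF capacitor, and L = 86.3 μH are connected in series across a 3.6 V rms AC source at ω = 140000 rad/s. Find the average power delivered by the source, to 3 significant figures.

X_L = ωL = 12.1 Ω
X_C = 1/(ωC) = 10.7 Ω
Net reactance X = X_L − X_C = 1.42 Ω
Z = 4.90 + j1.42 Ω
|Z| = √(4.90² + 1.42²) = 5.10 Ω
∠Z = arctan(1.42/4.90) = 16.2°
I = V/|Z| = 706 mA
P = VI cos φ = 3.6 × 0.706 × cos(16.2°) = 2.44 W

2.44 W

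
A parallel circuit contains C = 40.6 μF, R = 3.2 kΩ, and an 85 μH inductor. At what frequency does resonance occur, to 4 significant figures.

ω₀ = 1/√(LC) = 1/√(8.5e-05 × 4.06e-05) = 17020 rad/s
f₀ = ω₀/(2π) = 2.709 kHz

2.709 kHz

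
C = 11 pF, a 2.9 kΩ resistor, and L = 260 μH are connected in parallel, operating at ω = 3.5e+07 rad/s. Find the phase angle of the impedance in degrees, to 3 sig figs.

-38.6°

X_L = ωL = 9100 Ω
X_C = 1/(ωC) = 2600 Ω
Parallel: admittances add. Y = 1/R + 1/(jωL) + jωC
Y = (0.000345 + j0.000275) S
|Y| = 0.000441 S → |Z| = 1/|Y| = 2270 Ω, ∠Z = −∠Y = -38.6°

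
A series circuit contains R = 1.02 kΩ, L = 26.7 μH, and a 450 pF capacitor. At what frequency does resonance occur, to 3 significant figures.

1.45 MHz

ω₀ = 1/√(LC) = 1/√(2.67e-05 × 4.5e-10) = 9.123e+06 rad/s
f₀ = ω₀/(2π) = 1.45 MHz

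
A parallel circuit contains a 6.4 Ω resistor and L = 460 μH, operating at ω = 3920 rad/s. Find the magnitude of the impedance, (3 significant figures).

X_L = ωL = 1.80 Ω
Parallel: admittances add. Y = 1/R + 1/(jωL)
Y = (0.156 − j0.555) S
|Y| = 0.576 S → |Z| = 1/|Y| = 1.74 Ω, ∠Z = −∠Y = 74.3°

1.74 Ω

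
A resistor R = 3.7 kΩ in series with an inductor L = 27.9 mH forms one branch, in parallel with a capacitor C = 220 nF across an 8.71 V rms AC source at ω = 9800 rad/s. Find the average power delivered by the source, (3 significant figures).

X_L = ωL = 273 Ω
X_C = 1/(ωC) = 464 Ω
Branch 1 (R+jX_L): Z₁ = 3700 + j273 Ω, |Z₁| = 3710 Ω
Branch 2 (−jX_C): Z₂ = −j464 Ω
Parallel: Z = Z₁Z₂/(Z₁+Z₂), |Z| = 464 Ω, ∠Z = -82.8°
I = V/|Z| = 18.8 mA
P = VI cos φ = 8.71 × 0.0188 × cos(-82.8°) = 20.4 mW

20.4 mW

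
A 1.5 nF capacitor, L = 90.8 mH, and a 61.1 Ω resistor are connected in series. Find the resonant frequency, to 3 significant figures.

ω₀ = 1/√(LC) = 1/√(0.0908 × 1.5e-09) = 85690 rad/s
f₀ = ω₀/(2π) = 13.6 kHz

13.6 kHz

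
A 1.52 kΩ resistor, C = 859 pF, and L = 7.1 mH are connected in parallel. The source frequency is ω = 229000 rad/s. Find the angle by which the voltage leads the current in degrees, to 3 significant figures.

32.5°

X_L = ωL = 1630 Ω
X_C = 1/(ωC) = 5080 Ω
Parallel: admittances add. Y = 1/R + 1/(jωL) + jωC
Y = (0.000658 − j0.000418) S
|Y| = 0.000780 S → |Z| = 1/|Y| = 1280 Ω, ∠Z = −∠Y = 32.5°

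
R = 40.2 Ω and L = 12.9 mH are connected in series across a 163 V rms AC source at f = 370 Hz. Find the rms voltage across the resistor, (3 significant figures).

ω = 2πf = 2325 rad/s
X_L = ωL = 30.0 Ω
Z = 40.2 + j30.0 Ω
|Z| = √(40.2² + 30.0²) = 50.2 Ω
I = V/|Z| = 3.25 A
V_R = I·|Z_R| = 3.25 × 40.2 = 131 V

131 V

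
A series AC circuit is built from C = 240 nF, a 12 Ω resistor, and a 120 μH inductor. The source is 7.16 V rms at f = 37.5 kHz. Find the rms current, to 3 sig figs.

ω = 2πf = 235600 rad/s
X_L = ωL = 28.3 Ω
X_C = 1/(ωC) = 17.7 Ω
Net reactance X = X_L − X_C = 10.6 Ω
Z = 12.0 + j10.6 Ω
|Z| = √(12.0² + 10.6²) = 16.0 Ω
I = V/|Z| = 7.16/16.0 = 447 mA

447 mA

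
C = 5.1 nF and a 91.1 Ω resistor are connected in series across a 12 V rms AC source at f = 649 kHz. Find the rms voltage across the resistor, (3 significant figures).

10.6 V

ω = 2πf = 4.078e+06 rad/s
X_C = 1/(ωC) = 48.1 Ω
Z = 91.1 − j48.1 Ω
|Z| = √(91.1² + 48.1²) = 103 Ω
I = V/|Z| = 116 mA
V_R = I·|Z_R| = 0.116 × 91.1 = 10.6 V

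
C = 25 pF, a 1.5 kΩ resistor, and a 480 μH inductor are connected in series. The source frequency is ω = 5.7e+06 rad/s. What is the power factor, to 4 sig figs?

0.3306

X_L = ωL = 2736 Ω
X_C = 1/(ωC) = 7018 Ω
Net reactance X = X_L − X_C = -4282 Ω
Z = 1500 − j4282 Ω
|Z| = √(1500² + 4282²) = 4537 Ω
∠Z = arctan(-4282/1500) = -70.69°
cos φ = cos(-70.69°) = 0.3306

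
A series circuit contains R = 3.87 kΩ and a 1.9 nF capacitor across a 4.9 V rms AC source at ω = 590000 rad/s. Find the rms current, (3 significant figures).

X_C = 1/(ωC) = 892 Ω
Z = 3870 − j892 Ω
|Z| = √(3870² + 892²) = 3970 Ω
I = V/|Z| = 4.9/3970 = 1.23 mA

1.23 mA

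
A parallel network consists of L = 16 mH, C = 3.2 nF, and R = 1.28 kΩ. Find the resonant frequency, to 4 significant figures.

ω₀ = 1/√(LC) = 1/√(0.016 × 3.2e-09) = 139800 rad/s
f₀ = ω₀/(2π) = 22.24 kHz

22.24 kHz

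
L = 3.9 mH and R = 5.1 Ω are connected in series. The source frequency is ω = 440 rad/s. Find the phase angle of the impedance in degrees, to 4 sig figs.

18.60°

X_L = ωL = 1.716 Ω
Z = 5.100 + j1.716 Ω
|Z| = √(5.100² + 1.716²) = 5.381 Ω
∠Z = arctan(1.716/5.100) = 18.60°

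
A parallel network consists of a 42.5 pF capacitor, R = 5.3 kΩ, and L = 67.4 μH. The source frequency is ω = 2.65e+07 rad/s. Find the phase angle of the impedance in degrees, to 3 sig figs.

X_L = ωL = 1790 Ω
X_C = 1/(ωC) = 888 Ω
Parallel: admittances add. Y = 1/R + 1/(jωL) + jωC
Y = (0.000189 + j0.000566) S
|Y| = 0.000597 S → |Z| = 1/|Y| = 1680 Ω, ∠Z = −∠Y = -71.6°

-71.6°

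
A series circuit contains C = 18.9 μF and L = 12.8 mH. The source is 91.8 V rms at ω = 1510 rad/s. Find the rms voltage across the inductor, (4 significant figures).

X_L = ωL = 19.33 Ω
X_C = 1/(ωC) = 35.04 Ω
Net reactance X = X_L − X_C = -15.71 Ω
Z = − j15.71 Ω
|Z| = √(0² + 15.71²) = 15.71 Ω
I = V/|Z| = 5.843 A
V_L = I·|Z_L| = 5.843 × 19.33 = 112.9 V

112.9 V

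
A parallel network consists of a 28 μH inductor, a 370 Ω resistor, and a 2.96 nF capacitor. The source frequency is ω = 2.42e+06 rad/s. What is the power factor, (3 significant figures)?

0.335

X_L = ωL = 67.8 Ω
X_C = 1/(ωC) = 140 Ω
Parallel: admittances add. Y = 1/R + 1/(jωL) + jωC
Y = (0.00270 − j0.00759) S
|Y| = 0.00806 S → |Z| = 1/|Y| = 124 Ω, ∠Z = −∠Y = 70.4°
cos φ = cos(70.4°) = 0.335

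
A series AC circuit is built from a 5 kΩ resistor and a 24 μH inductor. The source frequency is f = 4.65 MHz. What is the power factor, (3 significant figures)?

0.990

ω = 2πf = 2.922e+07 rad/s
X_L = ωL = 701 Ω
Z = 5000 + j701 Ω
|Z| = √(5000² + 701²) = 5050 Ω
∠Z = arctan(701/5000) = 7.98°
cos φ = cos(7.98°) = 0.990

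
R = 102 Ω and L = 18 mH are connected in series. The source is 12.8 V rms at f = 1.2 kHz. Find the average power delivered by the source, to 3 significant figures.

ω = 2πf = 7540 rad/s
X_L = ωL = 136 Ω
Z = 102 + j136 Ω
|Z| = √(102² + 136²) = 170 Ω
∠Z = arctan(136/102) = 53.1°
I = V/|Z| = 75.4 mA
P = VI cos φ = 12.8 × 0.0754 × cos(53.1°) = 580 mW

580 mW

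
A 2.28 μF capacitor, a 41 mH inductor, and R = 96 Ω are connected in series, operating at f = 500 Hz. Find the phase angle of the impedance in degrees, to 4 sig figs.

-6.421°

ω = 2πf = 3142 rad/s
X_L = ωL = 128.8 Ω
X_C = 1/(ωC) = 139.6 Ω
Net reactance X = X_L − X_C = -10.80 Ω
Z = 96.00 − j10.80 Ω
|Z| = √(96.00² + 10.80²) = 96.61 Ω
∠Z = arctan(-10.80/96.00) = -6.421°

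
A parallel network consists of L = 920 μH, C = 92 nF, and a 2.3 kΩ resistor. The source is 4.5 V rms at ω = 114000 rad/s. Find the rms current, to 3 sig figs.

X_L = ωL = 105 Ω
X_C = 1/(ωC) = 95.3 Ω
Parallel: admittances add. Y = 1/R + 1/(jωL) + jωC
Y = (0.000435 + j0.000953) S
|Y| = 0.00105 S → |Z| = 1/|Y| = 954 Ω, ∠Z = −∠Y = -65.5°
I = V/|Z| = 4.5/954 = 4.71 mA

4.71 mA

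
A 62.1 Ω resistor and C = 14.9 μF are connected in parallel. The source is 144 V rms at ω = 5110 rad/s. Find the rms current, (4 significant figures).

11.21 A

X_C = 1/(ωC) = 13.13 Ω
Parallel: admittances add. Y = 1/R + jωC
Y = (0.01610 + j0.07614) S
|Y| = 0.07782 S → |Z| = 1/|Y| = 12.85 Ω, ∠Z = −∠Y = -78.06°
I = V/|Z| = 144/12.85 = 11.21 A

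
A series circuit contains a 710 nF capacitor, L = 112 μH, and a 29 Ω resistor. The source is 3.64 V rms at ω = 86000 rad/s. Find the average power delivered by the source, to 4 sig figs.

433.4 mW

X_L = ωL = 9.632 Ω
X_C = 1/(ωC) = 16.38 Ω
Net reactance X = X_L − X_C = -6.745 Ω
Z = 29.00 − j6.745 Ω
|Z| = √(29.00² + 6.745²) = 29.77 Ω
∠Z = arctan(-6.745/29.00) = -13.09°
I = V/|Z| = 122.3 mA
P = VI cos φ = 3.64 × 0.1223 × cos(-13.09°) = 433.4 mW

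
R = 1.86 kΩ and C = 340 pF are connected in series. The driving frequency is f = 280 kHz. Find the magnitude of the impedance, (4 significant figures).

2501 Ω

ω = 2πf = 1.759e+06 rad/s
X_C = 1/(ωC) = 1672 Ω
Z = 1860 − j1672 Ω
|Z| = √(1860² + 1672²) = 2501 Ω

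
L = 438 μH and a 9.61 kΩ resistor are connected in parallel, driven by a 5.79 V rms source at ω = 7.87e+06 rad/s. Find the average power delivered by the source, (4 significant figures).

X_L = ωL = 3447 Ω
Parallel: admittances add. Y = 1/R + 1/(jωL)
Y = (0.0001041 − j0.0002901) S
|Y| = 0.0003082 S → |Z| = 1/|Y| = 3245 Ω, ∠Z = −∠Y = 70.27°
I = V/|Z| = 1.784 mA
P = VI cos φ = 5.79 × 0.001784 × cos(70.27°) = 3.488 mW

3.488 mW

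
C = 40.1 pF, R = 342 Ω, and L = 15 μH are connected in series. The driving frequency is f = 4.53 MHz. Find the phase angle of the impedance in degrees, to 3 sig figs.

-52.7°

ω = 2πf = 2.846e+07 rad/s
X_L = ωL = 427 Ω
X_C = 1/(ωC) = 876 Ω
Net reactance X = X_L − X_C = -449 Ω
Z = 342 − j449 Ω
|Z| = √(342² + 449²) = 565 Ω
∠Z = arctan(-449/342) = -52.7°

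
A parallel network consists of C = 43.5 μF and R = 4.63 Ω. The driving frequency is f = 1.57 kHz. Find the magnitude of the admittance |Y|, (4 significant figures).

ω = 2πf = 9865 rad/s
X_C = 1/(ωC) = 2.330 Ω
Parallel: admittances add. Y = 1/R + jωC
Y = (0.2160 + j0.4291) S
|Y| = 0.4804 S → |Z| = 1/|Y| = 2.082 Ω, ∠Z = −∠Y = -63.28°

480.4 mS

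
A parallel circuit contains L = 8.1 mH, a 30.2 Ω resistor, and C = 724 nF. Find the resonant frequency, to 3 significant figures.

2.08 kHz

ω₀ = 1/√(LC) = 1/√(0.0081 × 7.24e-07) = 13060 rad/s
f₀ = ω₀/(2π) = 2.08 kHz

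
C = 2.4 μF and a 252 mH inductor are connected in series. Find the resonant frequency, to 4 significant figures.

204.7 Hz

ω₀ = 1/√(LC) = 1/√(0.252 × 2.4e-06) = 1286 rad/s
f₀ = ω₀/(2π) = 204.7 Hz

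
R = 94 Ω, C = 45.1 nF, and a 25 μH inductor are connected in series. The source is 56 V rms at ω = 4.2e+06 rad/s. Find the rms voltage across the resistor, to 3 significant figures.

X_L = ωL = 105 Ω
X_C = 1/(ωC) = 5.28 Ω
Net reactance X = X_L − X_C = 99.7 Ω
Z = 94.0 + j99.7 Ω
|Z| = √(94.0² + 99.7²) = 137 Ω
I = V/|Z| = 409 mA
V_R = I·|Z_R| = 0.409 × 94.0 = 38.4 V

38.4 V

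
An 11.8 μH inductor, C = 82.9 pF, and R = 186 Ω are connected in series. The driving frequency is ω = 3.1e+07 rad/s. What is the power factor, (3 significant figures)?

X_L = ωL = 366 Ω
X_C = 1/(ωC) = 389 Ω
Net reactance X = X_L − X_C = -23.3 Ω
Z = 186 − j23.3 Ω
|Z| = √(186² + 23.3²) = 187 Ω
∠Z = arctan(-23.3/186) = -7.15°
cos φ = cos(-7.15°) = 0.992

0.992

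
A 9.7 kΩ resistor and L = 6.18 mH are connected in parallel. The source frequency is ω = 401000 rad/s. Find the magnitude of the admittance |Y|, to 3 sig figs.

X_L = ωL = 2480 Ω
Parallel: admittances add. Y = 1/R + 1/(jωL)
Y = (0.000103 − j0.000404) S
|Y| = 0.000416 S → |Z| = 1/|Y| = 2400 Ω, ∠Z = −∠Y = 75.7°

416 μS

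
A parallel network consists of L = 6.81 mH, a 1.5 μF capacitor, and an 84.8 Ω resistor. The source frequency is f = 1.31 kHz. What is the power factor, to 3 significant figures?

0.906

ω = 2πf = 8231 rad/s
X_L = ωL = 56.1 Ω
X_C = 1/(ωC) = 81.0 Ω
Parallel: admittances add. Y = 1/R + 1/(jωL) + jωC
Y = (0.0118 − j0.00549) S
|Y| = 0.0130 S → |Z| = 1/|Y| = 76.9 Ω, ∠Z = −∠Y = 25.0°
cos φ = cos(25.0°) = 0.906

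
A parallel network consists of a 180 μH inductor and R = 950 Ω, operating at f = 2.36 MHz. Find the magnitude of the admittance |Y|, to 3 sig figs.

1.12 mS

ω = 2πf = 1.483e+07 rad/s
X_L = ωL = 2670 Ω
Parallel: admittances add. Y = 1/R + 1/(jωL)
Y = (0.00105 − j0.000375) S
|Y| = 0.00112 S → |Z| = 1/|Y| = 895 Ω, ∠Z = −∠Y = 19.6°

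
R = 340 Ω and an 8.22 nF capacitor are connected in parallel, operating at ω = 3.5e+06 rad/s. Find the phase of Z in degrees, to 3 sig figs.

-84.2°

X_C = 1/(ωC) = 34.8 Ω
Parallel: admittances add. Y = 1/R + jωC
Y = (0.00294 + j0.0288) S
|Y| = 0.0289 S → |Z| = 1/|Y| = 34.6 Ω, ∠Z = −∠Y = -84.2°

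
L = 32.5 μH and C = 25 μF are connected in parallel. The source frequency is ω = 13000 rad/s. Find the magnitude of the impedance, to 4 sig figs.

0.4897 Ω

X_L = ωL = 0.4225 Ω
X_C = 1/(ωC) = 3.077 Ω
Parallel: admittances add. Y = 1/(jωL) + jωC
Y = (0 − j2.042) S
|Y| = 2.042 S → |Z| = 1/|Y| = 0.4897 Ω, ∠Z = −∠Y = 90.00°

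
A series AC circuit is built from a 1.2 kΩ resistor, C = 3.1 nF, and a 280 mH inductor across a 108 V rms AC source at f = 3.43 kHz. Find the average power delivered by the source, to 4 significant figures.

172.3 mW

ω = 2πf = 21550 rad/s
X_L = ωL = 6034 Ω
X_C = 1/(ωC) = 14970 Ω
Net reactance X = X_L − X_C = -8934 Ω
Z = 1200 − j8934 Ω
|Z| = √(1200² + 8934²) = 9014 Ω
∠Z = arctan(-8934/1200) = -82.35°
I = V/|Z| = 11.98 mA
P = VI cos φ = 108 × 0.01198 × cos(-82.35°) = 172.3 mW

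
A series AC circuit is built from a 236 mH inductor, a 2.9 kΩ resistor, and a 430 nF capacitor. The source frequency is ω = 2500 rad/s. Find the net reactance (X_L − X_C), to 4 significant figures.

X_L = ωL = 590.0 Ω
X_C = 1/(ωC) = 930.2 Ω
X = 590.0 − 930.2 = -340.2 Ω

-340.2 Ω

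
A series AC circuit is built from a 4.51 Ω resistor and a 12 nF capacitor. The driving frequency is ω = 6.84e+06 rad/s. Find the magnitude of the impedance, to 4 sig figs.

12.99 Ω

X_C = 1/(ωC) = 12.18 Ω
Z = 4.510 − j12.18 Ω
|Z| = √(4.510² + 12.18²) = 12.99 Ω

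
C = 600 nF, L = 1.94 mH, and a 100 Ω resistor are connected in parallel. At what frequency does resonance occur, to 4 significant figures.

ω₀ = 1/√(LC) = 1/√(0.00194 × 6e-07) = 29310 rad/s
f₀ = ω₀/(2π) = 4.665 kHz

4.665 kHz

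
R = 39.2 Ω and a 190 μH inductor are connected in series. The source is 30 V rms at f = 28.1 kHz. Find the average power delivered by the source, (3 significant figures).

13.3 W

ω = 2πf = 176600 rad/s
X_L = ωL = 33.5 Ω
Z = 39.2 + j33.5 Ω
|Z| = √(39.2² + 33.5²) = 51.6 Ω
∠Z = arctan(33.5/39.2) = 40.6°
I = V/|Z| = 581 mA
P = VI cos φ = 30 × 0.581 × cos(40.6°) = 13.3 W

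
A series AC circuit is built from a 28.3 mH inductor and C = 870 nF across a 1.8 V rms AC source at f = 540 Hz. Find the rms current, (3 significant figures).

7.41 mA

ω = 2πf = 3393 rad/s
X_L = ωL = 96.0 Ω
X_C = 1/(ωC) = 339 Ω
Net reactance X = X_L − X_C = -243 Ω
Z = − j243 Ω
|Z| = √(0² + 243²) = 243 Ω
I = V/|Z| = 1.8/243 = 7.41 mA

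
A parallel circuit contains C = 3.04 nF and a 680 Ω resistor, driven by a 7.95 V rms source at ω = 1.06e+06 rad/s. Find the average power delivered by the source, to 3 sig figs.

X_C = 1/(ωC) = 310 Ω
Parallel: admittances add. Y = 1/R + jωC
Y = (0.00147 + j0.00322) S
|Y| = 0.00354 S → |Z| = 1/|Y| = 282 Ω, ∠Z = −∠Y = -65.5°
I = V/|Z| = 28.2 mA
P = VI cos φ = 7.95 × 0.0282 × cos(-65.5°) = 92.9 mW

92.9 mW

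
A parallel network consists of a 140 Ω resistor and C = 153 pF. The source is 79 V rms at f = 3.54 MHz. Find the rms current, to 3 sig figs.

625 mA

ω = 2πf = 2.224e+07 rad/s
X_C = 1/(ωC) = 294 Ω
Parallel: admittances add. Y = 1/R + jωC
Y = (0.00714 + j0.00340) S
|Y| = 0.00791 S → |Z| = 1/|Y| = 126 Ω, ∠Z = −∠Y = -25.5°
I = V/|Z| = 79/126 = 625 mA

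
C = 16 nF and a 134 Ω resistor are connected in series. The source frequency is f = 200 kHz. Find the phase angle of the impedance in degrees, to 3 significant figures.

ω = 2πf = 1.257e+06 rad/s
X_C = 1/(ωC) = 49.7 Ω
Z = 134 − j49.7 Ω
|Z| = √(134² + 49.7²) = 143 Ω
∠Z = arctan(-49.7/134) = -20.4°

-20.4°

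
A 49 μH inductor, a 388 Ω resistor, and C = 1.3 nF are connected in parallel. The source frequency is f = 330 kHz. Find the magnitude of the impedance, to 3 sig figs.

ω = 2πf = 2.073e+06 rad/s
X_L = ωL = 102 Ω
X_C = 1/(ωC) = 371 Ω
Parallel: admittances add. Y = 1/R + 1/(jωL) + jωC
Y = (0.00258 − j0.00715) S
|Y| = 0.00760 S → |Z| = 1/|Y| = 132 Ω, ∠Z = −∠Y = 70.2°

132 Ω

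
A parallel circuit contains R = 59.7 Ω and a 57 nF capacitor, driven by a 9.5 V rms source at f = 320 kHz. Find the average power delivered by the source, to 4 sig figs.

ω = 2πf = 2.011e+06 rad/s
X_C = 1/(ωC) = 8.726 Ω
Parallel: admittances add. Y = 1/R + jωC
Y = (0.01675 + j0.1146) S
|Y| = 0.1158 S → |Z| = 1/|Y| = 8.634 Ω, ∠Z = −∠Y = -81.68°
I = V/|Z| = 1.100 A
P = VI cos φ = 9.5 × 1.100 × cos(-81.68°) = 1.512 W

1.512 W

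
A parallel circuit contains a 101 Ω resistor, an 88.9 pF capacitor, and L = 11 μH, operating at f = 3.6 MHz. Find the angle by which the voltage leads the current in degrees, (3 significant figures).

11.5°

ω = 2πf = 2.262e+07 rad/s
X_L = ωL = 249 Ω
X_C = 1/(ωC) = 497 Ω
Parallel: admittances add. Y = 1/R + 1/(jωL) + jωC
Y = (0.00990 − j0.00201) S
|Y| = 0.0101 S → |Z| = 1/|Y| = 99.0 Ω, ∠Z = −∠Y = 11.5°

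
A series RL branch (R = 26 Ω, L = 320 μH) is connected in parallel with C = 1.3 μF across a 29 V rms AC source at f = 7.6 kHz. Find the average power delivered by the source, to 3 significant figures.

24.0 W

ω = 2πf = 47750 rad/s
X_L = ωL = 15.3 Ω
X_C = 1/(ωC) = 16.1 Ω
Branch 1 (R+jX_L): Z₁ = 26.0 + j15.3 Ω, |Z₁| = 30.2 Ω
Branch 2 (−jX_C): Z₂ = −j16.1 Ω
Parallel: Z = Z₁Z₂/(Z₁+Z₂), |Z| = 18.7 Ω, ∠Z = -57.7°
I = V/|Z| = 1.55 A
P = VI cos φ = 29 × 1.55 × cos(-57.7°) = 24.0 W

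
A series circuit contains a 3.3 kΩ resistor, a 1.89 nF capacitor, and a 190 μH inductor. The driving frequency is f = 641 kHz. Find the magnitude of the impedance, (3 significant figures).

3360 Ω

ω = 2πf = 4.028e+06 rad/s
X_L = ωL = 765 Ω
X_C = 1/(ωC) = 131 Ω
Net reactance X = X_L − X_C = 634 Ω
Z = 3300 + j634 Ω
|Z| = √(3300² + 634²) = 3360 Ω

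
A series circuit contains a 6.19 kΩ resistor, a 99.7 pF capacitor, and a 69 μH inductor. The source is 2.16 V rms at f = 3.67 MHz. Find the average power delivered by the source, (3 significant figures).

ω = 2πf = 2.306e+07 rad/s
X_L = ωL = 1590 Ω
X_C = 1/(ωC) = 435 Ω
Net reactance X = X_L − X_C = 1160 Ω
Z = 6190 + j1160 Ω
|Z| = √(6190² + 1160²) = 6300 Ω
∠Z = arctan(1160/6190) = 10.6°
I = V/|Z| = 343 μA
P = VI cos φ = 2.16 × 0.000343 × cos(10.6°) = 728 μW

728 μW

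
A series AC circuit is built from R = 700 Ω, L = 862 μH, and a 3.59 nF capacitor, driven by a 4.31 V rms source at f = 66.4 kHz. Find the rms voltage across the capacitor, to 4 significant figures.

ω = 2πf = 417200 rad/s
X_L = ωL = 359.6 Ω
X_C = 1/(ωC) = 667.7 Ω
Net reactance X = X_L − X_C = -308.0 Ω
Z = 700.0 − j308.0 Ω
|Z| = √(700.0² + 308.0²) = 764.8 Ω
I = V/|Z| = 5.636 mA
V_C = I·|Z_C| = 0.005636 × 667.7 = 3.763 V

3.763 V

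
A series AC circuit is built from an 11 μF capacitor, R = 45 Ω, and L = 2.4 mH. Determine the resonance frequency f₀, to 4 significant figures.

ω₀ = 1/√(LC) = 1/√(0.0024 × 1.1e-05) = 6155 rad/s
f₀ = ω₀/(2π) = 979.5 Hz

979.5 Hz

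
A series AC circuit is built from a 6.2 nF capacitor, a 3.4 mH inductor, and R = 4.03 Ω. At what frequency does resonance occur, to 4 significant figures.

ω₀ = 1/√(LC) = 1/√(0.0034 × 6.2e-09) = 217800 rad/s
f₀ = ω₀/(2π) = 34.66 kHz

34.66 kHz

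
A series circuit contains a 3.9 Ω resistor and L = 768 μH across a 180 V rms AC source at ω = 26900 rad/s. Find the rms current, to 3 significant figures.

X_L = ωL = 20.7 Ω
Z = 3.90 + j20.7 Ω
|Z| = √(3.90² + 20.7²) = 21.0 Ω
I = V/|Z| = 180/21.0 = 8.56 A

8.56 A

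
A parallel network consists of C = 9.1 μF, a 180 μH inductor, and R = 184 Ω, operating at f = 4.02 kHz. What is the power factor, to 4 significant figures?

0.4811

ω = 2πf = 25260 rad/s
X_L = ωL = 4.547 Ω
X_C = 1/(ωC) = 4.351 Ω
Parallel: admittances add. Y = 1/R + 1/(jωL) + jωC
Y = (0.005435 + j0.009903) S
|Y| = 0.01130 S → |Z| = 1/|Y| = 88.53 Ω, ∠Z = −∠Y = -61.24°
cos φ = cos(-61.24°) = 0.4811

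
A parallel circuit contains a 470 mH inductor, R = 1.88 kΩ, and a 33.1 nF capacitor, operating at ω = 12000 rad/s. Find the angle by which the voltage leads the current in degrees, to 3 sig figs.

-22.5°

X_L = ωL = 5640 Ω
X_C = 1/(ωC) = 2520 Ω
Parallel: admittances add. Y = 1/R + 1/(jωL) + jωC
Y = (0.000532 + j0.000220) S
|Y| = 0.000576 S → |Z| = 1/|Y| = 1740 Ω, ∠Z = −∠Y = -22.5°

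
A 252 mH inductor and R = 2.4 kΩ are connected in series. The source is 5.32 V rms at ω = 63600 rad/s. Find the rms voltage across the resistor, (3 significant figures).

X_L = ωL = 16000 Ω
Z = 2400 + j16000 Ω
|Z| = √(2400² + 16000²) = 16200 Ω
I = V/|Z| = 328 μA
V_R = I·|Z_R| = 0.000328 × 2400 = 0.788 V

0.788 V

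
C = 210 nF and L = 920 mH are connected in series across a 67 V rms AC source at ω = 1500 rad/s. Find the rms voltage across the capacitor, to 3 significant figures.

119 V

X_L = ωL = 1380 Ω
X_C = 1/(ωC) = 3170 Ω
Net reactance X = X_L − X_C = -1790 Ω
Z = − j1790 Ω
|Z| = √(0² + 1790²) = 1790 Ω
I = V/|Z| = 37.3 mA
V_C = I·|Z_C| = 0.0373 × 3170 = 119 V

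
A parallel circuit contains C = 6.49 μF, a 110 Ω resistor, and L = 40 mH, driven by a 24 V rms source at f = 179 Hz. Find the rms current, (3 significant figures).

ω = 2πf = 1125 rad/s
X_L = ωL = 45.0 Ω
X_C = 1/(ωC) = 137 Ω
Parallel: admittances add. Y = 1/R + 1/(jωL) + jωC
Y = (0.00909 − j0.0149) S
|Y| = 0.0175 S → |Z| = 1/|Y| = 57.2 Ω, ∠Z = −∠Y = 58.7°
I = V/|Z| = 24/57.2 = 420 mA

420 mA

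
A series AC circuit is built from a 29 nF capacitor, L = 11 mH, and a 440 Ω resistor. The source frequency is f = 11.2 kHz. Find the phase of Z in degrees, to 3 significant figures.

32.8°

ω = 2πf = 70370 rad/s
X_L = ωL = 774 Ω
X_C = 1/(ωC) = 490 Ω
Net reactance X = X_L − X_C = 284 Ω
Z = 440 + j284 Ω
|Z| = √(440² + 284²) = 524 Ω
∠Z = arctan(284/440) = 32.8°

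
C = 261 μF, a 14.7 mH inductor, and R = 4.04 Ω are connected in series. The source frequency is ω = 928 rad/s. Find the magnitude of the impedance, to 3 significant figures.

10.3 Ω

X_L = ωL = 13.6 Ω
X_C = 1/(ωC) = 4.13 Ω
Net reactance X = X_L − X_C = 9.51 Ω
Z = 4.04 + j9.51 Ω
|Z| = √(4.04² + 9.51²) = 10.3 Ω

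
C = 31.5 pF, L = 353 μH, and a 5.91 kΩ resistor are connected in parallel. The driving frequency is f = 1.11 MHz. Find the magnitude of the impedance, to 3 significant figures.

3970 Ω

ω = 2πf = 6.974e+06 rad/s
X_L = ωL = 2460 Ω
X_C = 1/(ωC) = 4550 Ω
Parallel: admittances add. Y = 1/R + 1/(jωL) + jωC
Y = (0.000169 − j0.000186) S
|Y| = 0.000252 S → |Z| = 1/|Y| = 3970 Ω, ∠Z = −∠Y = 47.8°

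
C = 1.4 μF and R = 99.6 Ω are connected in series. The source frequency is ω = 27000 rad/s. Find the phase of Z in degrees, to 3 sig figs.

-14.9°

X_C = 1/(ωC) = 26.5 Ω
Z = 99.6 − j26.5 Ω
|Z| = √(99.6² + 26.5²) = 103 Ω
∠Z = arctan(-26.5/99.6) = -14.9°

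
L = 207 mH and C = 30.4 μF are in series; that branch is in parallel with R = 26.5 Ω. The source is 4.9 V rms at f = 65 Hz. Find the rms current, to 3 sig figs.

ω = 2πf = 408.4 rad/s
X_L = ωL = 84.5 Ω
X_C = 1/(ωC) = 80.5 Ω
Branch 1: Z₁ = R = 26.5 Ω
Branch 2 (series LC): Z₂ = j(X_L − X_C) = j4.00 Ω
Parallel: Z = Z₁Z₂/(Z₁+Z₂), |Z| = 3.95 Ω, ∠Z = 81.4°
I = V/|Z| = 4.9/3.95 = 1.24 A

1.24 A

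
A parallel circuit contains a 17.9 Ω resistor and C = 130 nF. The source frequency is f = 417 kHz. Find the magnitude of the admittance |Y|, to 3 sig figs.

345 mS

ω = 2πf = 2.62e+06 rad/s
X_C = 1/(ωC) = 2.94 Ω
Parallel: admittances add. Y = 1/R + jωC
Y = (0.0559 + j0.341) S
|Y| = 0.345 S → |Z| = 1/|Y| = 2.90 Ω, ∠Z = −∠Y = -80.7°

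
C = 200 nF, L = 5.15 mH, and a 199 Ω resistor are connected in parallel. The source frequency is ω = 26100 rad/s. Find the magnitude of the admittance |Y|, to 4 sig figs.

5.494 mS

X_L = ωL = 134.4 Ω
X_C = 1/(ωC) = 191.6 Ω
Parallel: admittances add. Y = 1/R + 1/(jωL) + jωC
Y = (0.005025 − j0.002220) S
|Y| = 0.005494 S → |Z| = 1/|Y| = 182.0 Ω, ∠Z = −∠Y = 23.83°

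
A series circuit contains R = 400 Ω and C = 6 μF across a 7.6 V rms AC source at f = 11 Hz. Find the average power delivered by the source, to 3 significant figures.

3.87 mW

ω = 2πf = 69.12 rad/s
X_C = 1/(ωC) = 2410 Ω
Z = 400 − j2410 Ω
|Z| = √(400² + 2410²) = 2440 Ω
∠Z = arctan(-2410/400) = -80.6°
I = V/|Z| = 3.11 mA
P = VI cos φ = 7.6 × 0.00311 × cos(-80.6°) = 3.87 mW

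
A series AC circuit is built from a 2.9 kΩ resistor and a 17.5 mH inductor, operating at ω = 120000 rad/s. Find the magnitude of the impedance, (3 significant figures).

3580 Ω

X_L = ωL = 2100 Ω
Z = 2900 + j2100 Ω
|Z| = √(2900² + 2100²) = 3580 Ω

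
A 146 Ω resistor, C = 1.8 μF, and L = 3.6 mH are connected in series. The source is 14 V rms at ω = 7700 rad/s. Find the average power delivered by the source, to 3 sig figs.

X_L = ωL = 27.7 Ω
X_C = 1/(ωC) = 72.2 Ω
Net reactance X = X_L − X_C = -44.4 Ω
Z = 146 − j44.4 Ω
|Z| = √(146² + 44.4²) = 153 Ω
∠Z = arctan(-44.4/146) = -16.9°
I = V/|Z| = 91.7 mA
P = VI cos φ = 14 × 0.0917 × cos(-16.9°) = 1.23 W

1.23 W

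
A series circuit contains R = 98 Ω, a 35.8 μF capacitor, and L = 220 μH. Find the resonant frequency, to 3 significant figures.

ω₀ = 1/√(LC) = 1/√(0.00022 × 3.58e-05) = 11270 rad/s
f₀ = ω₀/(2π) = 1.79 kHz

1.79 kHz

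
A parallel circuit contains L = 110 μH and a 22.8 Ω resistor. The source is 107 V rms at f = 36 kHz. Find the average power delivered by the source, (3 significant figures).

502 W

ω = 2πf = 226200 rad/s
X_L = ωL = 24.9 Ω
Parallel: admittances add. Y = 1/R + 1/(jωL)
Y = (0.0439 − j0.0402) S
|Y| = 0.0595 S → |Z| = 1/|Y| = 16.8 Ω, ∠Z = −∠Y = 42.5°
I = V/|Z| = 6.37 A
P = VI cos φ = 107 × 6.37 × cos(42.5°) = 502 W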